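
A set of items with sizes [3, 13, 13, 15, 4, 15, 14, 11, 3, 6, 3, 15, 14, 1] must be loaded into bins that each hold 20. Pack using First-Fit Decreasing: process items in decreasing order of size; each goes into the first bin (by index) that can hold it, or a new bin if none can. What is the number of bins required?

8

Sorted descending: 15, 15, 15, 14, 14, 13, 13, 11, 6, 4, 3, 3, 3, 1.
Put 15 in bin 1; 5 remain.
Put 15 in bin 2; 5 remain.
Put 15 in bin 3; 5 remain.
Put 14 in bin 4; 6 remain.
Put 14 in bin 5; 6 remain.
Put 13 in bin 6; 7 remain.
Put 13 in bin 7; 7 remain.
Put 11 in bin 8; 9 remain.
Put 6 in bin 4; 0 remain.
Put 4 in bin 1; 1 remain.
Put 3 in bin 2; 2 remain.
Put 3 in bin 3; 2 remain.
Put 3 in bin 5; 3 remain.
Put 1 in bin 1; 0 remain.
Final bins: [15,4,1] [15,3] [15,3] [14,6] [14,3] [13] [13] [11].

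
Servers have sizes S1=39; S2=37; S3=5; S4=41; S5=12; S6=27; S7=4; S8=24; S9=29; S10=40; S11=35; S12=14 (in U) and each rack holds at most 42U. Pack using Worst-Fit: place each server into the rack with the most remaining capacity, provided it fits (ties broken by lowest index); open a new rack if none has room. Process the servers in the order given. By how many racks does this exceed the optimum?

Worst-Fit: [39] [37,5] [41] [12,27] [4,24,14] [29] [40] [35] → 8 racks.
Total size 307U; any packing needs at least ⌈307/42⌉ = 8 racks.
So 8 is already optimal.

0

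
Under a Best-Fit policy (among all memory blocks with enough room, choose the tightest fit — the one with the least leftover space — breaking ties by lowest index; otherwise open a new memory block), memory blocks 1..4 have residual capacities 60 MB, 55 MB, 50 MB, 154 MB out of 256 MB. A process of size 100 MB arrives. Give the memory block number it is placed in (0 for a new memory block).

Memory blocks with room: memory block 4 (154 MB).
Tightest fit is memory block 4 with 154 MB free.

4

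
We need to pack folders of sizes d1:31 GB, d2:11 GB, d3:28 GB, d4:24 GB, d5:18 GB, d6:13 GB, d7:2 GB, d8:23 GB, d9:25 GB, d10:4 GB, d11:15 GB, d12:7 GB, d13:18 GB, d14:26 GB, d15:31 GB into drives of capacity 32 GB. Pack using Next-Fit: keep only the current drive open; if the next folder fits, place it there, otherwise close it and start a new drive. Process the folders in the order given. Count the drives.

11 drives

drive 1: place d1 (31 GB), 1 GB left
drive 2: place d2 (11 GB), 21 GB left
drive 3: place d3 (28 GB), 4 GB left
drive 4: place d4 (24 GB), 8 GB left
drive 5: place d5 (18 GB), 14 GB left
drive 5: place d6 (13 GB), 1 GB left
drive 6: place d7 (2 GB), 30 GB left
drive 6: place d8 (23 GB), 7 GB left
drive 7: place d9 (25 GB), 7 GB left
drive 7: place d10 (4 GB), 3 GB left
drive 8: place d11 (15 GB), 17 GB left
drive 8: place d12 (7 GB), 10 GB left
drive 9: place d13 (18 GB), 14 GB left
drive 10: place d14 (26 GB), 6 GB left
drive 11: place d15 (31 GB), 1 GB left
Final drives: [31] [11] [28] [24] [18,13] [2,23] [25,4] [15,7] [18] [26] [31].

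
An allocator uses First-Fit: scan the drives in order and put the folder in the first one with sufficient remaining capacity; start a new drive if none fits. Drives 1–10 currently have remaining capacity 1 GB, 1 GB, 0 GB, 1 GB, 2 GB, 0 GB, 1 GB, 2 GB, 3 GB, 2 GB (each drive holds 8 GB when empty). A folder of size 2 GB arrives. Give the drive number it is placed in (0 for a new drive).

5

Drives with room: drive 5 (2 GB), drive 8 (2 GB), drive 9 (3 GB), drive 10 (2 GB).
The first with room is drive 5.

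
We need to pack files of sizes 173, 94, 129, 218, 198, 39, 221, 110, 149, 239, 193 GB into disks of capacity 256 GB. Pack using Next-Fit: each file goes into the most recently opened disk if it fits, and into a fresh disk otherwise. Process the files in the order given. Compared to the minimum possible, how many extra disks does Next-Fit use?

1

Next-Fit: [173] [94,129] [218] [198,39] [221] [110] [149] [239] [193] → 9 disks.
8 files exceed 128 GB (half the capacity), and no two of those can share a disk, so at least 8 disks are needed.
An optimal packing achieves that bound: [239] [221] [218] [198,39] [193] [173] [149,94] [129,110] → 8 disks.
Excess: 9 − 8 = 1.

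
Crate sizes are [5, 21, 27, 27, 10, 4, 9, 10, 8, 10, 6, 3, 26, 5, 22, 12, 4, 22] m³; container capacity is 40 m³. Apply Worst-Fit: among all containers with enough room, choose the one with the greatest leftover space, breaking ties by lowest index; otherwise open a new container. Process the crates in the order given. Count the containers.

7 containers

container 1: place 5 m³, 35 m³ left
container 1: place 21 m³, 14 m³ left
container 2: place 27 m³, 13 m³ left
container 3: place 27 m³, 13 m³ left
container 1: place 10 m³, 4 m³ left
container 2: place 4 m³, 9 m³ left
container 3: place 9 m³, 4 m³ left
container 4: place 10 m³, 30 m³ left
container 4: place 8 m³, 22 m³ left
container 4: place 10 m³, 12 m³ left
container 4: place 6 m³, 6 m³ left
container 2: place 3 m³, 6 m³ left
container 5: place 26 m³, 14 m³ left
container 5: place 5 m³, 9 m³ left
container 6: place 22 m³, 18 m³ left
container 6: place 12 m³, 6 m³ left
container 5: place 4 m³, 5 m³ left
container 7: place 22 m³, 18 m³ left
Final containers: [5,21,10] [27,4,3] [27,9] [10,8,10,6] [26,5,4] [22,12] [22].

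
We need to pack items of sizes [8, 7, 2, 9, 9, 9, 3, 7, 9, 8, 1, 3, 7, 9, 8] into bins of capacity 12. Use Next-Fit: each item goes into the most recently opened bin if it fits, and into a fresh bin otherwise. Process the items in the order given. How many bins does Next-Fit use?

bin 1: place 8, 4 left
bin 2: place 7, 5 left
bin 2: place 2, 3 left
bin 3: place 9, 3 left
bin 4: place 9, 3 left
bin 5: place 9, 3 left
bin 5: place 3, 0 left
bin 6: place 7, 5 left
bin 7: place 9, 3 left
bin 8: place 8, 4 left
bin 8: place 1, 3 left
bin 8: place 3, 0 left
bin 9: place 7, 5 left
bin 10: place 9, 3 left
bin 11: place 8, 4 left

11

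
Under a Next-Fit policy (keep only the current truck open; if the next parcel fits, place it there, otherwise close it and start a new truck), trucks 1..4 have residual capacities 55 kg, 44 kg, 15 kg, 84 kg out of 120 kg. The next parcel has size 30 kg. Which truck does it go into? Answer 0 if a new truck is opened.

Next-Fit only looks at truck 4, which has 84 kg free.
30 kg fits there.

4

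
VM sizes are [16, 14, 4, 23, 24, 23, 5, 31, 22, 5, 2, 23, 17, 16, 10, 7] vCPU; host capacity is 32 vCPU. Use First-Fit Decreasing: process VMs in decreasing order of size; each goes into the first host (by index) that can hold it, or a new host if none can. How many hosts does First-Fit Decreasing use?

Sorted descending: 31, 24, 23, 23, 23, 22, 17, 16, 16, 14, 10, 7, 5, 5, 4, 2.
host 1: place 31 vCPU, 1 vCPU left
host 2: place 24 vCPU, 8 vCPU left
host 3: place 23 vCPU, 9 vCPU left
host 4: place 23 vCPU, 9 vCPU left
host 5: place 23 vCPU, 9 vCPU left
host 6: place 22 vCPU, 10 vCPU left
host 7: place 17 vCPU, 15 vCPU left
host 8: place 16 vCPU, 16 vCPU left
host 8: place 16 vCPU, 0 vCPU left
host 7: place 14 vCPU, 1 vCPU left
host 6: place 10 vCPU, 0 vCPU left
host 2: place 7 vCPU, 1 vCPU left
host 3: place 5 vCPU, 4 vCPU left
host 4: place 5 vCPU, 4 vCPU left
host 3: place 4 vCPU, 0 vCPU left
host 4: place 2 vCPU, 2 vCPU left
Final hosts: [31] [24,7] [23,5,4] [23,5,2] [23] [22,10] [17,14] [16,16].

8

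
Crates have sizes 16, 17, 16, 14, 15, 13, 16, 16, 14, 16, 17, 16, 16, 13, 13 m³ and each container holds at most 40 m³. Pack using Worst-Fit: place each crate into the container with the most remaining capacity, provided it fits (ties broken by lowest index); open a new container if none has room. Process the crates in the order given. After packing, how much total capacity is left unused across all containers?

container 1: place 16 m³, 24 m³ left
container 1: place 17 m³, 7 m³ left
container 2: place 16 m³, 24 m³ left
container 2: place 14 m³, 10 m³ left
container 3: place 15 m³, 25 m³ left
container 3: place 13 m³, 12 m³ left
container 4: place 16 m³, 24 m³ left
container 4: place 16 m³, 8 m³ left
container 5: place 14 m³, 26 m³ left
container 5: place 16 m³, 10 m³ left
container 6: place 17 m³, 23 m³ left
container 6: place 16 m³, 7 m³ left
container 7: place 16 m³, 24 m³ left
container 7: place 13 m³, 11 m³ left
container 8: place 13 m³, 27 m³ left
8 containers × 40 m³ = 320 m³; used 228 m³; unused 92 m³.

92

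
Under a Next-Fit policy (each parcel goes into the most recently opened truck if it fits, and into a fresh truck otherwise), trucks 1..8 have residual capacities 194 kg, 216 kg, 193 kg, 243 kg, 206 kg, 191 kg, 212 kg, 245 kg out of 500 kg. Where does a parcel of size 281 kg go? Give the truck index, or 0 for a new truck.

0

Next-Fit only looks at truck 8, which has 245 kg free.
281 kg does not fit, so a new truck is opened.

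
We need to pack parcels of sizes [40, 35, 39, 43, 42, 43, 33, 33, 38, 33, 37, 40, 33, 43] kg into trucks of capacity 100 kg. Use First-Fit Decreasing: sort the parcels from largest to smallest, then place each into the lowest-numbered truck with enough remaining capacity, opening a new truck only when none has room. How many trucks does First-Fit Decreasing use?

Sorted descending: 43, 43, 43, 42, 40, 40, 39, 38, 37, 35, 33, 33, 33, 33.
Put 43 kg in truck 1; 57 kg remain.
Put 43 kg in truck 1; 14 kg remain.
Put 43 kg in truck 2; 57 kg remain.
Put 42 kg in truck 2; 15 kg remain.
Put 40 kg in truck 3; 60 kg remain.
Put 40 kg in truck 3; 20 kg remain.
Put 39 kg in truck 4; 61 kg remain.
Put 38 kg in truck 4; 23 kg remain.
Put 37 kg in truck 5; 63 kg remain.
Put 35 kg in truck 5; 28 kg remain.
Put 33 kg in truck 6; 67 kg remain.
Put 33 kg in truck 6; 34 kg remain.
Put 33 kg in truck 6; 1 kg remain.
Put 33 kg in truck 7; 67 kg remain.
Final trucks: [43,43] [43,42] [40,40] [39,38] [37,35] [33,33,33] [33].

7 trucks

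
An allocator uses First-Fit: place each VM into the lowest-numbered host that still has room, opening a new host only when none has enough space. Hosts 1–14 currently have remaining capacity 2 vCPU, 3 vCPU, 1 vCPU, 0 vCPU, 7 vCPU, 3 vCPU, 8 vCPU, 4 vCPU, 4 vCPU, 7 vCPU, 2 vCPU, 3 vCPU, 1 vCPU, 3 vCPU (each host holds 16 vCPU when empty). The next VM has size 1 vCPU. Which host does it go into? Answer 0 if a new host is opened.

1

Hosts with room: host 1 (2 vCPU), host 2 (3 vCPU), host 3 (1 vCPU), host 5 (7 vCPU), host 6 (3 vCPU), host 7 (8 vCPU), host 8 (4 vCPU), host 9 (4 vCPU), host 10 (7 vCPU), host 11 (2 vCPU), host 12 (3 vCPU), host 13 (1 vCPU), host 14 (3 vCPU).
The first with room is host 1.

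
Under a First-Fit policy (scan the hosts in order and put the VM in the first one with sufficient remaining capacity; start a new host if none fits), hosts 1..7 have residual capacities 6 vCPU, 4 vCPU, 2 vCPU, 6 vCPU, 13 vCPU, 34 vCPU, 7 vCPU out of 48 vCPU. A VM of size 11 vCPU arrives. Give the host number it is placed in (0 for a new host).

Hosts with room: host 5 (13 vCPU), host 6 (34 vCPU).
The first with room is host 5.

5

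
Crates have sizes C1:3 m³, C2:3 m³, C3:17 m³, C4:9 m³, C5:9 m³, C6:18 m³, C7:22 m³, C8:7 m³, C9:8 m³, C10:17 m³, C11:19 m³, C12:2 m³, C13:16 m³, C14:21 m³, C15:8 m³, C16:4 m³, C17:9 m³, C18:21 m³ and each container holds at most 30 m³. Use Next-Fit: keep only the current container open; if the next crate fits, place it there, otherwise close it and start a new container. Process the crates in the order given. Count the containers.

10

C1 (3 m³) → container 1 (remaining 27 m³)
C2 (3 m³) → container 1 (remaining 24 m³)
C3 (17 m³) → container 1 (remaining 7 m³)
C4 (9 m³) → container 2 (remaining 21 m³)
C5 (9 m³) → container 2 (remaining 12 m³)
C6 (18 m³) → container 3 (remaining 12 m³)
C7 (22 m³) → container 4 (remaining 8 m³)
C8 (7 m³) → container 4 (remaining 1 m³)
C9 (8 m³) → container 5 (remaining 22 m³)
C10 (17 m³) → container 5 (remaining 5 m³)
C11 (19 m³) → container 6 (remaining 11 m³)
C12 (2 m³) → container 6 (remaining 9 m³)
C13 (16 m³) → container 7 (remaining 14 m³)
C14 (21 m³) → container 8 (remaining 9 m³)
C15 (8 m³) → container 8 (remaining 1 m³)
C16 (4 m³) → container 9 (remaining 26 m³)
C17 (9 m³) → container 9 (remaining 17 m³)
C18 (21 m³) → container 10 (remaining 9 m³)
Final containers: [3,3,17] [9,9] [18] [22,7] [8,17] [19,2] [16] [21,8] [4,9] [21].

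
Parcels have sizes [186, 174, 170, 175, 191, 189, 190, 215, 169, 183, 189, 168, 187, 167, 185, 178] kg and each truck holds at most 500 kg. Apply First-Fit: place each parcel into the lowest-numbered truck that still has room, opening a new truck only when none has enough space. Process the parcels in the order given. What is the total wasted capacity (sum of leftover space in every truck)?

truck 1: place 186 kg, 314 kg left
truck 1: place 174 kg, 140 kg left
truck 2: place 170 kg, 330 kg left
truck 2: place 175 kg, 155 kg left
truck 3: place 191 kg, 309 kg left
truck 3: place 189 kg, 120 kg left
truck 4: place 190 kg, 310 kg left
truck 4: place 215 kg, 95 kg left
truck 5: place 169 kg, 331 kg left
truck 5: place 183 kg, 148 kg left
truck 6: place 189 kg, 311 kg left
truck 6: place 168 kg, 143 kg left
truck 7: place 187 kg, 313 kg left
truck 7: place 167 kg, 146 kg left
truck 8: place 185 kg, 315 kg left
truck 8: place 178 kg, 137 kg left
8 trucks × 500 kg = 4000 kg; used 2916 kg; unused 1084 kg.

1084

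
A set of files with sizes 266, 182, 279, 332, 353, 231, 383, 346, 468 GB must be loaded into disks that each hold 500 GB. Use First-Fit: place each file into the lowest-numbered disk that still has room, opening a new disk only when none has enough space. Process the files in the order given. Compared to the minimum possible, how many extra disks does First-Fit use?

1

First-Fit: [266,182] [279] [332] [353] [231] [383] [346] [468] → 8 disks.
7 files exceed 250 GB (half the capacity), and no two of those can share a disk, so at least 7 disks are needed.
An optimal packing achieves that bound: [468] [383] [353] [346] [332] [279,182] [266,231] → 7 disks.
Excess: 8 − 7 = 1.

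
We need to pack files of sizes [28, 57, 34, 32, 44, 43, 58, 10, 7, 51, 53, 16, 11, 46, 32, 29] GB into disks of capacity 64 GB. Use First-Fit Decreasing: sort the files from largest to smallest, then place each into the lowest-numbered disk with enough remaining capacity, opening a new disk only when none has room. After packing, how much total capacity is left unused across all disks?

Sorted descending: 58, 57, 53, 51, 46, 44, 43, 34, 32, 32, 29, 28, 16, 11, 10, 7.
58 GB → disk 1 (remaining 6 GB)
57 GB → disk 2 (remaining 7 GB)
53 GB → disk 3 (remaining 11 GB)
51 GB → disk 4 (remaining 13 GB)
46 GB → disk 5 (remaining 18 GB)
44 GB → disk 6 (remaining 20 GB)
43 GB → disk 7 (remaining 21 GB)
34 GB → disk 8 (remaining 30 GB)
32 GB → disk 9 (remaining 32 GB)
32 GB → disk 9 (remaining 0 GB)
29 GB → disk 8 (remaining 1 GB)
28 GB → disk 10 (remaining 36 GB)
16 GB → disk 5 (remaining 2 GB)
11 GB → disk 3 (remaining 0 GB)
10 GB → disk 4 (remaining 3 GB)
7 GB → disk 2 (remaining 0 GB)
10 disks × 64 GB = 640 GB; used 551 GB; unused 89 GB.

89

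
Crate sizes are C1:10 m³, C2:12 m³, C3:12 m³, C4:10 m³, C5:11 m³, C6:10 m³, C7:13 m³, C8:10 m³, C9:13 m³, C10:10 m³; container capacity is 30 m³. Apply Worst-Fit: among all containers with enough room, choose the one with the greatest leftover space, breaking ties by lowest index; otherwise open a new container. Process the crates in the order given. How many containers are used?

container 1: place C1 (10 m³), 20 m³ left
container 1: place C2 (12 m³), 8 m³ left
container 2: place C3 (12 m³), 18 m³ left
container 2: place C4 (10 m³), 8 m³ left
container 3: place C5 (11 m³), 19 m³ left
container 3: place C6 (10 m³), 9 m³ left
container 4: place C7 (13 m³), 17 m³ left
container 4: place C8 (10 m³), 7 m³ left
container 5: place C9 (13 m³), 17 m³ left
container 5: place C10 (10 m³), 7 m³ left

5 containers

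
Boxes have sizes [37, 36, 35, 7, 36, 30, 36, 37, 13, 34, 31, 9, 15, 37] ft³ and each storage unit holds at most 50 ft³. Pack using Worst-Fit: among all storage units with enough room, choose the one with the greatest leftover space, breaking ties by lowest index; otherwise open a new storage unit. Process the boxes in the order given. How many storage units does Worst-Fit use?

storage unit 1: place 37 ft³, 13 ft³ left
storage unit 2: place 36 ft³, 14 ft³ left
storage unit 3: place 35 ft³, 15 ft³ left
storage unit 3: place 7 ft³, 8 ft³ left
storage unit 4: place 36 ft³, 14 ft³ left
storage unit 5: place 30 ft³, 20 ft³ left
storage unit 6: place 36 ft³, 14 ft³ left
storage unit 7: place 37 ft³, 13 ft³ left
storage unit 5: place 13 ft³, 7 ft³ left
storage unit 8: place 34 ft³, 16 ft³ left
storage unit 9: place 31 ft³, 19 ft³ left
storage unit 9: place 9 ft³, 10 ft³ left
storage unit 8: place 15 ft³, 1 ft³ left
storage unit 10: place 37 ft³, 13 ft³ left

10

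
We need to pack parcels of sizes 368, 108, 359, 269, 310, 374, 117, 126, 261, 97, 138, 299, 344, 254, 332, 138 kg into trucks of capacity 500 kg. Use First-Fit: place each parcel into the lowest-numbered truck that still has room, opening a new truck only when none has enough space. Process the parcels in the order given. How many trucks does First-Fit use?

368 kg → truck 1 (remaining 132 kg)
108 kg → truck 1 (remaining 24 kg)
359 kg → truck 2 (remaining 141 kg)
269 kg → truck 3 (remaining 231 kg)
310 kg → truck 4 (remaining 190 kg)
374 kg → truck 5 (remaining 126 kg)
117 kg → truck 2 (remaining 24 kg)
126 kg → truck 3 (remaining 105 kg)
261 kg → truck 6 (remaining 239 kg)
97 kg → truck 3 (remaining 8 kg)
138 kg → truck 4 (remaining 52 kg)
299 kg → truck 7 (remaining 201 kg)
344 kg → truck 8 (remaining 156 kg)
254 kg → truck 9 (remaining 246 kg)
332 kg → truck 10 (remaining 168 kg)
138 kg → truck 6 (remaining 101 kg)
Final trucks: [368,108] [359,117] [269,126,97] [310,138] [374] [261,138] [299] [344] [254] [332].

10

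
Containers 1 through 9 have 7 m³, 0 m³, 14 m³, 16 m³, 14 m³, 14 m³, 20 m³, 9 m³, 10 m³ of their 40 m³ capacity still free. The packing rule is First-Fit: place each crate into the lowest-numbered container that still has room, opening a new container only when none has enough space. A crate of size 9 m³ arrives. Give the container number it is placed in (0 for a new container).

Containers with room: container 3 (14 m³), container 4 (16 m³), container 5 (14 m³), container 6 (14 m³), container 7 (20 m³), container 8 (9 m³), container 9 (10 m³).
The first with room is container 3.

3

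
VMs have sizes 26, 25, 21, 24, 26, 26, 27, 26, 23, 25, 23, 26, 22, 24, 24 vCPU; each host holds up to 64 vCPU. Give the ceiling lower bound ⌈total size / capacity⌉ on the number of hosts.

6

Total size = 26 + 25 + 21 + 24 + 26 + 26 + 27 + 26 + 23 + 25 + 23 + 26 + 22 + 24 + 24 = 368 vCPU.
⌈368 / 64⌉ = 6.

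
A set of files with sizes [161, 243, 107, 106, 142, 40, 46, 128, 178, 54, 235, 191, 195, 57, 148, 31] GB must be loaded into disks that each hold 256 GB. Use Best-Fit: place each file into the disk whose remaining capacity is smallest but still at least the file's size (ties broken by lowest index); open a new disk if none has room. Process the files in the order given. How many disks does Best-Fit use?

10

Put 161 GB in disk 1; 95 GB remain.
Put 243 GB in disk 2; 13 GB remain.
Put 107 GB in disk 3; 149 GB remain.
Put 106 GB in disk 3; 43 GB remain.
Put 142 GB in disk 4; 114 GB remain.
Put 40 GB in disk 3; 3 GB remain.
Put 46 GB in disk 1; 49 GB remain.
Put 128 GB in disk 5; 128 GB remain.
Put 178 GB in disk 6; 78 GB remain.
Put 54 GB in disk 6; 24 GB remain.
Put 235 GB in disk 7; 21 GB remain.
Put 191 GB in disk 8; 65 GB remain.
Put 195 GB in disk 9; 61 GB remain.
Put 57 GB in disk 9; 4 GB remain.
Put 148 GB in disk 10; 108 GB remain.
Put 31 GB in disk 1; 18 GB remain.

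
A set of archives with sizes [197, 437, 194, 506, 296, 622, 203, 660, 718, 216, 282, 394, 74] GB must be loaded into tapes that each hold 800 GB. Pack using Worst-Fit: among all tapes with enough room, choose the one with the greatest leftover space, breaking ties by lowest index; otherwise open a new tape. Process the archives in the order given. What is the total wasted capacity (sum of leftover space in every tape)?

801

Put 197 GB in tape 1; 603 GB remain.
Put 437 GB in tape 1; 166 GB remain.
Put 194 GB in tape 2; 606 GB remain.
Put 506 GB in tape 2; 100 GB remain.
Put 296 GB in tape 3; 504 GB remain.
Put 622 GB in tape 4; 178 GB remain.
Put 203 GB in tape 3; 301 GB remain.
Put 660 GB in tape 5; 140 GB remain.
Put 718 GB in tape 6; 82 GB remain.
Put 216 GB in tape 3; 85 GB remain.
Put 282 GB in tape 7; 518 GB remain.
Put 394 GB in tape 7; 124 GB remain.
Put 74 GB in tape 4; 104 GB remain.
7 tapes × 800 GB = 5600 GB; used 4799 GB; unused 801 GB.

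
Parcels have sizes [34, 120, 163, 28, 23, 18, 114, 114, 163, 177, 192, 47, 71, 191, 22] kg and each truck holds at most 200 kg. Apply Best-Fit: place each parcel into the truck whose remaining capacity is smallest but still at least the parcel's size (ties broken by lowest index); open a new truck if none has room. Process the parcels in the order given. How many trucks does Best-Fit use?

8 trucks

Put 34 kg in truck 1; 166 kg remain.
Put 120 kg in truck 1; 46 kg remain.
Put 163 kg in truck 2; 37 kg remain.
Put 28 kg in truck 2; 9 kg remain.
Put 23 kg in truck 1; 23 kg remain.
Put 18 kg in truck 1; 5 kg remain.
Put 114 kg in truck 3; 86 kg remain.
Put 114 kg in truck 4; 86 kg remain.
Put 163 kg in truck 5; 37 kg remain.
Put 177 kg in truck 6; 23 kg remain.
Put 192 kg in truck 7; 8 kg remain.
Put 47 kg in truck 3; 39 kg remain.
Put 71 kg in truck 4; 15 kg remain.
Put 191 kg in truck 8; 9 kg remain.
Put 22 kg in truck 6; 1 kg remain.
Final trucks: [34,120,23,18] [163,28] [114,47] [114,71] [163] [177,22] [192] [191].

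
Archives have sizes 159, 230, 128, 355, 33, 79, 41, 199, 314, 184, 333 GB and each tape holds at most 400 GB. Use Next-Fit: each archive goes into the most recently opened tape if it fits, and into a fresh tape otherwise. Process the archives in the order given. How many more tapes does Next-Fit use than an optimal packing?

Next-Fit: [159,230] [128] [355,33] [79,41,199] [314] [184] [333] → 7 tapes.
Total size 2055 GB; any packing needs at least ⌈2055/400⌉ = 6 tapes.
An optimal packing achieves that bound: [355,41] [333,33] [314,79] [230,159] [199,184] [128] → 6 tapes.
Excess: 7 − 6 = 1.

1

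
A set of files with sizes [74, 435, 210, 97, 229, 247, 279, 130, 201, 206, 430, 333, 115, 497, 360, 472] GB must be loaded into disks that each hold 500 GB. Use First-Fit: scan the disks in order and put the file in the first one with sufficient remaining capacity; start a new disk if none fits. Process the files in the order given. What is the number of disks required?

disk 1: place 74 GB, 426 GB left
disk 2: place 435 GB, 65 GB left
disk 1: place 210 GB, 216 GB left
disk 1: place 97 GB, 119 GB left
disk 3: place 229 GB, 271 GB left
disk 3: place 247 GB, 24 GB left
disk 4: place 279 GB, 221 GB left
disk 4: place 130 GB, 91 GB left
disk 5: place 201 GB, 299 GB left
disk 5: place 206 GB, 93 GB left
disk 6: place 430 GB, 70 GB left
disk 7: place 333 GB, 167 GB left
disk 1: place 115 GB, 4 GB left
disk 8: place 497 GB, 3 GB left
disk 9: place 360 GB, 140 GB left
disk 10: place 472 GB, 28 GB left
Final disks: [74,210,97,115] [435] [229,247] [279,130] [201,206] [430] [333] [497] [360] [472].

10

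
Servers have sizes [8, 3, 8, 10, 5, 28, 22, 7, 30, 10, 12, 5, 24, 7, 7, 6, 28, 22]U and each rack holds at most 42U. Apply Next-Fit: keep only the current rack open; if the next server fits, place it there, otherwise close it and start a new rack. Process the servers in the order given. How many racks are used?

8

Put 8U in rack 1; 34U remain.
Put 3U in rack 1; 31U remain.
Put 8U in rack 1; 23U remain.
Put 10U in rack 1; 13U remain.
Put 5U in rack 1; 8U remain.
Put 28U in rack 2; 14U remain.
Put 22U in rack 3; 20U remain.
Put 7U in rack 3; 13U remain.
Put 30U in rack 4; 12U remain.
Put 10U in rack 4; 2U remain.
Put 12U in rack 5; 30U remain.
Put 5U in rack 5; 25U remain.
Put 24U in rack 5; 1U remain.
Put 7U in rack 6; 35U remain.
Put 7U in rack 6; 28U remain.
Put 6U in rack 6; 22U remain.
Put 28U in rack 7; 14U remain.
Put 22U in rack 8; 20U remain.
Final racks: [8,3,8,10,5] [28] [22,7] [30,10] [12,5,24] [7,7,6] [28] [22].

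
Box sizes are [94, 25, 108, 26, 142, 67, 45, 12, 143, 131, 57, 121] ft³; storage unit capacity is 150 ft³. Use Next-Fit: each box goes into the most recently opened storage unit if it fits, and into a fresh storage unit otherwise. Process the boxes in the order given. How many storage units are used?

94 ft³ → storage unit 1 (remaining 56 ft³)
25 ft³ → storage unit 1 (remaining 31 ft³)
108 ft³ → storage unit 2 (remaining 42 ft³)
26 ft³ → storage unit 2 (remaining 16 ft³)
142 ft³ → storage unit 3 (remaining 8 ft³)
67 ft³ → storage unit 4 (remaining 83 ft³)
45 ft³ → storage unit 4 (remaining 38 ft³)
12 ft³ → storage unit 4 (remaining 26 ft³)
143 ft³ → storage unit 5 (remaining 7 ft³)
131 ft³ → storage unit 6 (remaining 19 ft³)
57 ft³ → storage unit 7 (remaining 93 ft³)
121 ft³ → storage unit 8 (remaining 29 ft³)
Final storage units: [94,25] [108,26] [142] [67,45,12] [143] [131] [57] [121].

8 storage units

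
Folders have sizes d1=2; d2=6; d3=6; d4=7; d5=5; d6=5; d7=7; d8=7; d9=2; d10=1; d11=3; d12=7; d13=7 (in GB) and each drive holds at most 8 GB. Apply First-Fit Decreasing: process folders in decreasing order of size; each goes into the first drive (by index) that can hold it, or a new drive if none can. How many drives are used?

9

Sorted descending: 7, 7, 7, 7, 7, 6, 6, 5, 5, 3, 2, 2, 1.
drive 1: place 7 GB, 1 GB left
drive 2: place 7 GB, 1 GB left
drive 3: place 7 GB, 1 GB left
drive 4: place 7 GB, 1 GB left
drive 5: place 7 GB, 1 GB left
drive 6: place 6 GB, 2 GB left
drive 7: place 6 GB, 2 GB left
drive 8: place 5 GB, 3 GB left
drive 9: place 5 GB, 3 GB left
drive 8: place 3 GB, 0 GB left
drive 6: place 2 GB, 0 GB left
drive 7: place 2 GB, 0 GB left
drive 1: place 1 GB, 0 GB left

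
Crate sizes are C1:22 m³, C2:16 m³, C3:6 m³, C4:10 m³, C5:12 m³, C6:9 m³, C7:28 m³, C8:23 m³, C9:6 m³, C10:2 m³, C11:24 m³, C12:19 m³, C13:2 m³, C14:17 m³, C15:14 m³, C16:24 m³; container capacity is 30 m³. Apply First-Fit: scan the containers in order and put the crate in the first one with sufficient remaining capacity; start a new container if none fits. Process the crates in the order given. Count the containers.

container 1: place C1 (22 m³), 8 m³ left
container 2: place C2 (16 m³), 14 m³ left
container 1: place C3 (6 m³), 2 m³ left
container 2: place C4 (10 m³), 4 m³ left
container 3: place C5 (12 m³), 18 m³ left
container 3: place C6 (9 m³), 9 m³ left
container 4: place C7 (28 m³), 2 m³ left
container 5: place C8 (23 m³), 7 m³ left
container 3: place C9 (6 m³), 3 m³ left
container 1: place C10 (2 m³), 0 m³ left
container 6: place C11 (24 m³), 6 m³ left
container 7: place C12 (19 m³), 11 m³ left
container 2: place C13 (2 m³), 2 m³ left
container 8: place C14 (17 m³), 13 m³ left
container 9: place C15 (14 m³), 16 m³ left
container 10: place C16 (24 m³), 6 m³ left

10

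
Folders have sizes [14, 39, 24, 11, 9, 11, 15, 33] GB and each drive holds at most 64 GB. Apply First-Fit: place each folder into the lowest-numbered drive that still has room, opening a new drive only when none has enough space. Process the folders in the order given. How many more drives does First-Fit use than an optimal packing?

First-Fit: [14,39,11] [24,9,11,15] [33] → 3 drives.
Total size 156 GB; any packing needs at least ⌈156/64⌉ = 3 drives.
So 3 is already optimal.

0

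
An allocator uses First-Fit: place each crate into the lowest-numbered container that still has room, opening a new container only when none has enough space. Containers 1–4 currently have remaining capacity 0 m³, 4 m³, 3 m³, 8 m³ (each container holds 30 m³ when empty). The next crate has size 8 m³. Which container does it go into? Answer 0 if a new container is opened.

4

Containers with room: container 4 (8 m³).
The first with room is container 4.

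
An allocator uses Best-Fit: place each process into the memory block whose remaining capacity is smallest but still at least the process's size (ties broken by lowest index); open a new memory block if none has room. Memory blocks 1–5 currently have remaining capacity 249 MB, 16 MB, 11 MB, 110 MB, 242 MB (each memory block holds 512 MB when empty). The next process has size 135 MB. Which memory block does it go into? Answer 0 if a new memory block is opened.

Memory blocks with room: memory block 1 (249 MB), memory block 5 (242 MB).
Tightest fit is memory block 5 with 242 MB free.

5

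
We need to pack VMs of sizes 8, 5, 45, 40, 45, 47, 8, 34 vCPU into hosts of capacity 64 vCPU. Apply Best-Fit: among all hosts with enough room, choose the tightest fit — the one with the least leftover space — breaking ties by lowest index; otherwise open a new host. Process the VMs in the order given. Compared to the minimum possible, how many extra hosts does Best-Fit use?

Best-Fit: [8,5,45] [40] [45] [47,8] [34] → 5 hosts.
5 VMs exceed 32 vCPU (half the capacity), and no two of those can share a host, so at least 5 hosts are needed.
So 5 is already optimal.

0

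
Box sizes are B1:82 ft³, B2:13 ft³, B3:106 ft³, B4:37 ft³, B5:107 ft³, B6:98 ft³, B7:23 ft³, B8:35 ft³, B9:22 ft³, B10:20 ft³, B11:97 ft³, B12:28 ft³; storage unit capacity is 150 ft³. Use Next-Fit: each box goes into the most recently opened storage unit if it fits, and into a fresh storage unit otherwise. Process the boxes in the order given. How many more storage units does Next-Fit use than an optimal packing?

1

Next-Fit: [82,13] [106,37] [107] [98,23] [35,22,20] [97,28] → 6 storage units.
Total size 668 ft³; any packing needs at least ⌈668/150⌉ = 5 storage units.
An optimal packing achieves that bound: [107,37] [106,35] [98,28,23] [97,22,20] [82,13] → 5 storage units.
Excess: 6 − 5 = 1.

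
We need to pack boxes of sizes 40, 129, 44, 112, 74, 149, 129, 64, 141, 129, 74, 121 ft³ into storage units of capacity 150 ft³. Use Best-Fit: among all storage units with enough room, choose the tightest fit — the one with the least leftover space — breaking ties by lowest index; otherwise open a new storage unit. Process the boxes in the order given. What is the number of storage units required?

storage unit 1: place 40 ft³, 110 ft³ left
storage unit 2: place 129 ft³, 21 ft³ left
storage unit 1: place 44 ft³, 66 ft³ left
storage unit 3: place 112 ft³, 38 ft³ left
storage unit 4: place 74 ft³, 76 ft³ left
storage unit 5: place 149 ft³, 1 ft³ left
storage unit 6: place 129 ft³, 21 ft³ left
storage unit 1: place 64 ft³, 2 ft³ left
storage unit 7: place 141 ft³, 9 ft³ left
storage unit 8: place 129 ft³, 21 ft³ left
storage unit 4: place 74 ft³, 2 ft³ left
storage unit 9: place 121 ft³, 29 ft³ left
Final storage units: [40,44,64] [129] [112] [74,74] [149] [129] [141] [129] [121].

9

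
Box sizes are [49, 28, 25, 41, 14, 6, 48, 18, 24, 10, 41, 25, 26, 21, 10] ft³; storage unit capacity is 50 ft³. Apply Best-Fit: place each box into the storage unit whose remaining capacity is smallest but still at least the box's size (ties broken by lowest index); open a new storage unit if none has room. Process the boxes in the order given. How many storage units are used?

Put 49 ft³ in storage unit 1; 1 ft³ remain.
Put 28 ft³ in storage unit 2; 22 ft³ remain.
Put 25 ft³ in storage unit 3; 25 ft³ remain.
Put 41 ft³ in storage unit 4; 9 ft³ remain.
Put 14 ft³ in storage unit 2; 8 ft³ remain.
Put 6 ft³ in storage unit 2; 2 ft³ remain.
Put 48 ft³ in storage unit 5; 2 ft³ remain.
Put 18 ft³ in storage unit 3; 7 ft³ remain.
Put 24 ft³ in storage unit 6; 26 ft³ remain.
Put 10 ft³ in storage unit 6; 16 ft³ remain.
Put 41 ft³ in storage unit 7; 9 ft³ remain.
Put 25 ft³ in storage unit 8; 25 ft³ remain.
Put 26 ft³ in storage unit 9; 24 ft³ remain.
Put 21 ft³ in storage unit 9; 3 ft³ remain.
Put 10 ft³ in storage unit 6; 6 ft³ remain.

9 storage units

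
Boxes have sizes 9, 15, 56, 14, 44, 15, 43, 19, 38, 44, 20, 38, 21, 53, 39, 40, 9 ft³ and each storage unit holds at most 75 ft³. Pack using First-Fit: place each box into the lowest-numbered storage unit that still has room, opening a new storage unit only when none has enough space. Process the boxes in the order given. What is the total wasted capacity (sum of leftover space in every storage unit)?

233

Put 9 ft³ in storage unit 1; 66 ft³ remain.
Put 15 ft³ in storage unit 1; 51 ft³ remain.
Put 56 ft³ in storage unit 2; 19 ft³ remain.
Put 14 ft³ in storage unit 1; 37 ft³ remain.
Put 44 ft³ in storage unit 3; 31 ft³ remain.
Put 15 ft³ in storage unit 1; 22 ft³ remain.
Put 43 ft³ in storage unit 4; 32 ft³ remain.
Put 19 ft³ in storage unit 1; 3 ft³ remain.
Put 38 ft³ in storage unit 5; 37 ft³ remain.
Put 44 ft³ in storage unit 6; 31 ft³ remain.
Put 20 ft³ in storage unit 3; 11 ft³ remain.
Put 38 ft³ in storage unit 7; 37 ft³ remain.
Put 21 ft³ in storage unit 4; 11 ft³ remain.
Put 53 ft³ in storage unit 8; 22 ft³ remain.
Put 39 ft³ in storage unit 9; 36 ft³ remain.
Put 40 ft³ in storage unit 10; 35 ft³ remain.
Put 9 ft³ in storage unit 2; 10 ft³ remain.
10 storage units × 75 ft³ = 750 ft³; used 517 ft³; unused 233 ft³.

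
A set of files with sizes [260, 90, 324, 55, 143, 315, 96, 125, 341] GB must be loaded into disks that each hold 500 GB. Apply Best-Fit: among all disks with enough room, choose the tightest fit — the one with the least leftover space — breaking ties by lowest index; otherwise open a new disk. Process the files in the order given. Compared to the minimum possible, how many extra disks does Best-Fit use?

0

Best-Fit: [260,90,55] [324,143] [315,96] [125,341] → 4 disks.
Total size 1749 GB; any packing needs at least ⌈1749/500⌉ = 4 disks.
So 4 is already optimal.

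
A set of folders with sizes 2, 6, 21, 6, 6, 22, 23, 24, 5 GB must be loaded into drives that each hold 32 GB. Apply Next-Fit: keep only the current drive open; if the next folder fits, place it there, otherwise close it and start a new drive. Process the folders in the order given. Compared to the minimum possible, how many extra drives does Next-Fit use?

Next-Fit: [2,6,21] [6,6] [22] [23] [24,5] → 5 drives.
Total size 115 GB; any packing needs at least ⌈115/32⌉ = 4 drives.
An optimal packing achieves that bound: [24,6,2] [23,6] [22,6] [21,5] → 4 drives.
Excess: 5 − 4 = 1.

1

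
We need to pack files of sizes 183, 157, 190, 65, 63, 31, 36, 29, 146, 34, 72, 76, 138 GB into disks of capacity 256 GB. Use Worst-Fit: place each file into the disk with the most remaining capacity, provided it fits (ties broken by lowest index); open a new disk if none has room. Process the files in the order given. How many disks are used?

6

Put 183 GB in disk 1; 73 GB remain.
Put 157 GB in disk 2; 99 GB remain.
Put 190 GB in disk 3; 66 GB remain.
Put 65 GB in disk 2; 34 GB remain.
Put 63 GB in disk 1; 10 GB remain.
Put 31 GB in disk 3; 35 GB remain.
Put 36 GB in disk 4; 220 GB remain.
Put 29 GB in disk 4; 191 GB remain.
Put 146 GB in disk 4; 45 GB remain.
Put 34 GB in disk 4; 11 GB remain.
Put 72 GB in disk 5; 184 GB remain.
Put 76 GB in disk 5; 108 GB remain.
Put 138 GB in disk 6; 118 GB remain.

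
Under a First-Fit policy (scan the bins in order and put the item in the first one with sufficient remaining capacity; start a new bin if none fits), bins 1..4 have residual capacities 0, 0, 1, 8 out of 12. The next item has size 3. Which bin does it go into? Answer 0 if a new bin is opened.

Bins with room: bin 4 (8).
The first with room is bin 4.

4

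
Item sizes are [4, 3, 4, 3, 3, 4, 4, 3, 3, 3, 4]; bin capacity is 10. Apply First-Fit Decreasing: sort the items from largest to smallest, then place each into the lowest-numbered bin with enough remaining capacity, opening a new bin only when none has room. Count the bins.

Sorted descending: 4, 4, 4, 4, 4, 3, 3, 3, 3, 3, 3.
bin 1: place 4, 6 left
bin 1: place 4, 2 left
bin 2: place 4, 6 left
bin 2: place 4, 2 left
bin 3: place 4, 6 left
bin 3: place 3, 3 left
bin 3: place 3, 0 left
bin 4: place 3, 7 left
bin 4: place 3, 4 left
bin 4: place 3, 1 left
bin 5: place 3, 7 left

5 bins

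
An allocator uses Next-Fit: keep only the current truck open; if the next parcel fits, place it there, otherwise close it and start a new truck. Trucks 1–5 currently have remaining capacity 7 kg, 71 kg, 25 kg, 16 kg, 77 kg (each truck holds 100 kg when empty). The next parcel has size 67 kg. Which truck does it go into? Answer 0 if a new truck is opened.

5

Next-Fit only looks at truck 5, which has 77 kg free.
67 kg fits there.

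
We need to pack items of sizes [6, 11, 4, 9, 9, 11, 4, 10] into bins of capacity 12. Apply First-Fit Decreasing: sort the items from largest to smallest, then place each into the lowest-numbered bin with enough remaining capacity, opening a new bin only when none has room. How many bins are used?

7

Sorted descending: 11, 11, 10, 9, 9, 6, 4, 4.
bin 1: place 11, 1 left
bin 2: place 11, 1 left
bin 3: place 10, 2 left
bin 4: place 9, 3 left
bin 5: place 9, 3 left
bin 6: place 6, 6 left
bin 6: place 4, 2 left
bin 7: place 4, 8 left
Final bins: [11] [11] [10] [9] [9] [6,4] [4].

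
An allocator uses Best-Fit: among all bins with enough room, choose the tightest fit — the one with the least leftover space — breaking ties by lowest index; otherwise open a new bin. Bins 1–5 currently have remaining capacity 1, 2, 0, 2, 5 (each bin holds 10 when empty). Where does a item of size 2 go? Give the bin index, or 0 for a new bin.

Bins with room: bin 2 (2), bin 4 (2), bin 5 (5).
Tightest fit is bin 2 with 2 free.

2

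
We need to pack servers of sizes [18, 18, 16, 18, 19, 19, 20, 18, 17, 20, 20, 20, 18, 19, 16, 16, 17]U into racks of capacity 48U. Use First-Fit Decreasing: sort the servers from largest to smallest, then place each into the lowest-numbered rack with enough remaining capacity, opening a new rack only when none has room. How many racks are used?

Sorted descending: 20, 20, 20, 20, 19, 19, 19, 18, 18, 18, 18, 18, 17, 17, 16, 16, 16.
Put 20U in rack 1; 28U remain.
Put 20U in rack 1; 8U remain.
Put 20U in rack 2; 28U remain.
Put 20U in rack 2; 8U remain.
Put 19U in rack 3; 29U remain.
Put 19U in rack 3; 10U remain.
Put 19U in rack 4; 29U remain.
Put 18U in rack 4; 11U remain.
Put 18U in rack 5; 30U remain.
Put 18U in rack 5; 12U remain.
Put 18U in rack 6; 30U remain.
Put 18U in rack 6; 12U remain.
Put 17U in rack 7; 31U remain.
Put 17U in rack 7; 14U remain.
Put 16U in rack 8; 32U remain.
Put 16U in rack 8; 16U remain.
Put 16U in rack 8; 0U remain.

8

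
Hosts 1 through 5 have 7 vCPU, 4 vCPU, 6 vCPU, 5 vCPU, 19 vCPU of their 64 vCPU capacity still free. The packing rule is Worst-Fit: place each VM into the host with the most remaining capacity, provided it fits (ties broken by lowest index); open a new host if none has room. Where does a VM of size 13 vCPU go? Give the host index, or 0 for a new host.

Hosts with room: host 5 (19 vCPU).
Most room is host 5 with 19 vCPU free.

5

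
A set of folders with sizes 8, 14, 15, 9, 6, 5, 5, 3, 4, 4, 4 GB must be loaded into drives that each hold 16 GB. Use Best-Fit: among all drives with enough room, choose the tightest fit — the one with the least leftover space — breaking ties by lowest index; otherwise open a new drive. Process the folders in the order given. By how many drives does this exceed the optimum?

Best-Fit: [8,5,3] [14] [15] [9,6] [5,4,4] [4] → 6 drives.
Total size 77 GB; any packing needs at least ⌈77/16⌉ = 5 drives.
An optimal packing achieves that bound: [15] [14] [9,4,3] [8,4,4] [6,5,5] → 5 drives.
Excess: 6 − 5 = 1.

1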